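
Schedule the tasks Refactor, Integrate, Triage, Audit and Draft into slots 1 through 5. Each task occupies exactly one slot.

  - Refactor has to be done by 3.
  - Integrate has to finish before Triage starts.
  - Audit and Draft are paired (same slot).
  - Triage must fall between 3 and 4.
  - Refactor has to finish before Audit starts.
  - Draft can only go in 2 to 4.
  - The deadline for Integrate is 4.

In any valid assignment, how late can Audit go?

Precedence pushes Audit to at least 2; Audit must be in the same slot as Draft, which can't be after 4, so Audit is at most 4.
Audit at 4 is achievable: Integrate -> 1; Audit -> 4; Draft -> 4; Triage -> 3; Refactor -> 1.

4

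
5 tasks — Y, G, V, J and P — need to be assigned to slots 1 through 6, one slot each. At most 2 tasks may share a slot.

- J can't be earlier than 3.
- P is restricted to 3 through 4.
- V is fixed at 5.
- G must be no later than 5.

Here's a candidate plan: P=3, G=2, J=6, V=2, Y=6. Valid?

At most 2 tasks may share a slot — holds.
P is restricted to 3 through 4 — holds.
G must be no later than 5 — holds.
J can't be earlier than 3 — holds.
V is fixed at 5 — violated.

Invalid. V is fixed at 5.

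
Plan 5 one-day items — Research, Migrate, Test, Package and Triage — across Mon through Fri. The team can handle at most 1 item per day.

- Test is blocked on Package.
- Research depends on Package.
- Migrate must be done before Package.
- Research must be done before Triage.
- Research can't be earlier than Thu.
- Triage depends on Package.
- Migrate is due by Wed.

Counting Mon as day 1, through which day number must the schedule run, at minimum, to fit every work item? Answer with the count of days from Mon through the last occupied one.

5

The precedence chain requires at least 4 distinct days.
With at most 1 per day and 5 work items, at least 5 days are needed.
Propagating the time windows through the other constraints, Triage can't land before Fri — that is day 5 counting from Mon — so the schedule must run through at least 5 days.
5 works (last occupied day: Fri): for example Triage -> Fri, Test -> Wed, Research -> Thu, Migrate -> Mon, Package -> Tue.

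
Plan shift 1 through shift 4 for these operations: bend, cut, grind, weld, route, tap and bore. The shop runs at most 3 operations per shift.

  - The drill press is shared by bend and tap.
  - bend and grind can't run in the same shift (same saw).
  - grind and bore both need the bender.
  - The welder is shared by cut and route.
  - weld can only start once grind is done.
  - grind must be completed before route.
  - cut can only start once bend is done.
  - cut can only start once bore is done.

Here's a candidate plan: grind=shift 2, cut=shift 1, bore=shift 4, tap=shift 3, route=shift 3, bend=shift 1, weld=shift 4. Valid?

No — it violates: cut can only start once bore is done

The welder is shared by cut and route — holds.
cut can only start once bore is done — violated.
grind must be completed before route — holds.
weld can only start once grind is done — holds.
bend and grind can't run in the same shift (same saw) — holds.
The drill press is shared by bend and tap — holds.
cut can only start once bend is done — violated.
The shop runs at most 3 operations per shift — holds.
grind and bore both need the bender — holds.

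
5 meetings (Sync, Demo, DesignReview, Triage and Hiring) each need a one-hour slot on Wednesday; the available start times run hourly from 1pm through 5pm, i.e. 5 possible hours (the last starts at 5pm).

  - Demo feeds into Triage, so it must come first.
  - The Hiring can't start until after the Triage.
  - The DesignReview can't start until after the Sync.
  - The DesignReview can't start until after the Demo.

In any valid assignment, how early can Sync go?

Downstream work caps Sync at 4pm.
Sync at 1pm is achievable: Demo in 1pm; DesignReview in 2pm; Triage in 2pm; Sync in 1pm; Hiring in 3pm.

1pm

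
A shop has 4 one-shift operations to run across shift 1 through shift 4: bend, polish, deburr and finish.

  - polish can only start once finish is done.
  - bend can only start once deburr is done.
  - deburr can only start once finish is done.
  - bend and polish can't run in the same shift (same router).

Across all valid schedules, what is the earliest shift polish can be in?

Precedence pushes polish to at least shift 2.
polish at shift 2 is achievable: polish=shift 2, finish=shift 1, bend=shift 3, deburr=shift 2.

shift 2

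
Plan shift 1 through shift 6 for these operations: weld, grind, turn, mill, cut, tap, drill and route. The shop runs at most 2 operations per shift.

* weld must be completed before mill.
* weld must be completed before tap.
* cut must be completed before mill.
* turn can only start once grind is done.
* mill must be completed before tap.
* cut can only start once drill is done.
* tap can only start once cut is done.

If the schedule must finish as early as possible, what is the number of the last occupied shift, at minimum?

The precedence chain requires at least 4 distinct shifts.
With at most 2 per shift and 8 operations, at least 4 shifts are needed.
4 works (last occupied shift: shift 4): for example drill=shift 1; cut=shift 2; grind=shift 2; route=shift 4; mill=shift 3; turn=shift 3; tap=shift 4; weld=shift 1.

4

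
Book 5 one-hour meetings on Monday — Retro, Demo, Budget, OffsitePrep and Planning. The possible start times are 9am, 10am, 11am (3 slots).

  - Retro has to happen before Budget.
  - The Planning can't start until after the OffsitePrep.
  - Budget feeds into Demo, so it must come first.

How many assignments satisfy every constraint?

3

Enumerating: OffsitePrep=9am, Demo=11am, Planning=10am, Budget=10am, Retro=9am | Budget=10am, Demo=11am, Retro=9am, OffsitePrep=9am, Planning=11am | Planning in 11am, OffsitePrep in 10am, Demo in 11am, Budget in 10am, Retro in 9am.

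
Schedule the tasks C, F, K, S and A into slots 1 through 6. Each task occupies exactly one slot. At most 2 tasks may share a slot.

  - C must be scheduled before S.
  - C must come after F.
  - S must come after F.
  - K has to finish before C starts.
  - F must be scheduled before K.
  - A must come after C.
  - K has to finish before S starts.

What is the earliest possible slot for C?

Precedence pushes C to at least 3; downstream work caps C at 5.
C at 3 is achievable: S -> 4, C -> 3, K -> 2, F -> 1, A -> 4.

3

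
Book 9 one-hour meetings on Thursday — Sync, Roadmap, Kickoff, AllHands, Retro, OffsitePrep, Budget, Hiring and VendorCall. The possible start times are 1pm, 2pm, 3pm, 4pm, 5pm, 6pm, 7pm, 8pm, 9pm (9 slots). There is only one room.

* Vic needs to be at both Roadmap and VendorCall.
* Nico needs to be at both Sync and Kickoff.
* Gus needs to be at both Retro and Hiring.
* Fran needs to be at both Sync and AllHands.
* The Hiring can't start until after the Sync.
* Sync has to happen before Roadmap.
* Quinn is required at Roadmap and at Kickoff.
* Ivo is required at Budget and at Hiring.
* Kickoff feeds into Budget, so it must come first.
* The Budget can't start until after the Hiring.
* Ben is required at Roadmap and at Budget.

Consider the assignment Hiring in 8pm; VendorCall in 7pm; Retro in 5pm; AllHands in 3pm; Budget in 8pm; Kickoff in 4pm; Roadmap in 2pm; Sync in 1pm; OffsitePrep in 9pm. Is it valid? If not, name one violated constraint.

Quinn is required at Roadmap and at Kickoff — holds.
Nico needs to be at both Sync and Kickoff — holds.
Sync has to happen before Roadmap — holds.
Ben is required at Roadmap and at Budget — holds.
Fran needs to be at both Sync and AllHands — holds.
The Budget can't start until after the Hiring — violated.
Vic needs to be at both Roadmap and VendorCall — holds.
Ivo is required at Budget and at Hiring — violated.
There is only one room — violated.
Kickoff feeds into Budget, so it must come first — holds.
The Hiring can't start until after the Sync — holds.
Gus needs to be at both Retro and Hiring — holds.

No — it violates: Ivo is required at Budget and at Hiring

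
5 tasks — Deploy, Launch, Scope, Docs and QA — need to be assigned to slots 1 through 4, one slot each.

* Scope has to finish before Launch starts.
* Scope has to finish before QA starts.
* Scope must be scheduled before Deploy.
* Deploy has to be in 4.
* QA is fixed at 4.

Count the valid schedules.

24

Splitting on Launch: it can be 2 (4), 3 (8), 4 (12). Listing each branch's schedules as (Deploy, Scope, Docs, QA):
Launch=2: (4,1,1,4) (4,1,2,4) (4,1,3,4) (4,1,4,4) — 4.
Launch=3: (4,1,1,4) (4,1,2,4) (4,1,3,4) (4,1,4,4) (4,2,1,4) (4,2,2,4) (4,2,3,4) (4,2,4,4) — 8.
Launch=4: (4,1,1,4) (4,1,2,4) (4,1,3,4) (4,1,4,4) (4,2,1,4) (4,2,2,4) (4,2,3,4) (4,2,4,4) (4,3,1,4) (4,3,2,4) (4,3,3,4) (4,3,4,4) — 12.
Summing: 4 + 8 + 12 = 24.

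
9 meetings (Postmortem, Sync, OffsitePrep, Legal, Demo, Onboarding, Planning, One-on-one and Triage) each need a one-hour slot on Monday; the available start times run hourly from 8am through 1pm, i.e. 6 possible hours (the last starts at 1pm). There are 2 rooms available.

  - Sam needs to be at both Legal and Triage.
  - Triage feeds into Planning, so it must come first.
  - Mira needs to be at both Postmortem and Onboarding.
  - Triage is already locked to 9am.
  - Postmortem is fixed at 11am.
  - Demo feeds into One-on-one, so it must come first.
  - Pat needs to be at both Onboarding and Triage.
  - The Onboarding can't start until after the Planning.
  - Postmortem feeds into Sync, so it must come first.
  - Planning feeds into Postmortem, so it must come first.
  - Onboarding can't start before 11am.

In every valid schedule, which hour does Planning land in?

Triage is fixed at 9am and must come before Planning, so Planning is at least 10am.
Postmortem is fixed at 11am and must come after Planning, so Planning is at most 10am.
So Planning must be 10am.

10am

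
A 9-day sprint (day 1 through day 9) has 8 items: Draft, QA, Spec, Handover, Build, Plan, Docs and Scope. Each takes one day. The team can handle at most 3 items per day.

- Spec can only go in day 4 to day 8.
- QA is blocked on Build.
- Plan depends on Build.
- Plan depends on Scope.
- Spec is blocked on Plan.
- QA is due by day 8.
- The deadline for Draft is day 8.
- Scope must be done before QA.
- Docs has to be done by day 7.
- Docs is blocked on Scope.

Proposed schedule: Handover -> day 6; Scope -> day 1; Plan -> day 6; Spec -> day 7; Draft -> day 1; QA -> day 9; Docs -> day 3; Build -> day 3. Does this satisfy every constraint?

Spec is blocked on Plan — holds.
Spec can only go in day 4 to day 8 — holds.
The deadline for Draft is day 8 — holds.
Docs is blocked on Scope — holds.
Docs has to be done by day 7 — holds.
Scope must be done before QA — holds.
QA is due by day 8 — violated.
QA is blocked on Build — holds.
The team can handle at most 3 items per day — holds.
Plan depends on Build — holds.
Plan depends on Scope — holds.

Invalid. QA is due by day 8.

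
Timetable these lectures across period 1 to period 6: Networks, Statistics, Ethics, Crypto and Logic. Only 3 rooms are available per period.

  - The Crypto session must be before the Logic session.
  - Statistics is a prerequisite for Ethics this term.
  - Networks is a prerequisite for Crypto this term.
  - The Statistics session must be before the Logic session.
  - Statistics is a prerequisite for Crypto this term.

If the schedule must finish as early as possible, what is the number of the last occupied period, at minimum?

period 3

The precedence chain requires at least 3 distinct periods.
With at most 3 per period and 5 lectures, at least 2 periods are needed.
3 works (last occupied period: period 3): for example Logic -> period 3; Ethics -> period 2; Statistics -> period 1; Crypto -> period 2; Networks -> period 1.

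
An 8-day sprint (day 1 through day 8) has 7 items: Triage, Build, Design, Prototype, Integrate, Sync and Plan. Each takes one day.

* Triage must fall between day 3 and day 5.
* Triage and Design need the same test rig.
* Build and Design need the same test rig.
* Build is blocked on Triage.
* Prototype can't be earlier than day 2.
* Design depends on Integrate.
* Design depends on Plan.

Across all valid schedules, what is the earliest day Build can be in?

Precedence pushes Build to at least day 4.
Build at day 4 is achievable: Integrate -> day 1; Build -> day 4; Triage -> day 3; Design -> day 2; Sync -> day 1; Plan -> day 1; Prototype -> day 2.

day 4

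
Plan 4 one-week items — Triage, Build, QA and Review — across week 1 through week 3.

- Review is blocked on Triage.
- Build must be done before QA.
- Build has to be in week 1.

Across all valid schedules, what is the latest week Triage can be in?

Downstream work caps Triage at week 2.
Triage at week 2 is achievable: Triage -> week 2, QA -> week 2, Review -> week 3, Build -> week 1.

week 2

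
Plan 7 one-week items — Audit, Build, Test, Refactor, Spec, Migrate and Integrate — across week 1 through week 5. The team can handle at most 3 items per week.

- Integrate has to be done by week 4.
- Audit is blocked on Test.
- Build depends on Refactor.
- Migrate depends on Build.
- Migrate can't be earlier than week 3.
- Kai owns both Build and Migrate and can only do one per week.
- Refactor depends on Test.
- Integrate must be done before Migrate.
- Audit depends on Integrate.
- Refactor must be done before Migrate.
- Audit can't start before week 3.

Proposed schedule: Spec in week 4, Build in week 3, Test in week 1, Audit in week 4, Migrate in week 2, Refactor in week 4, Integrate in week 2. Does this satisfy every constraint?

Invalid. Refactor must be done before Migrate.

Refactor must be done before Migrate — violated.
Migrate can't be earlier than week 3 — violated.
Audit can't start before week 3 — holds.
Integrate has to be done by week 4 — holds.
Audit is blocked on Test — holds.
Integrate must be done before Migrate — violated.
Migrate depends on Build — violated.
Build depends on Refactor — violated.
Audit depends on Integrate — holds.
Kai owns both Build and Migrate and can only do one per week — holds.
Refactor depends on Test — holds.
The team can handle at most 3 items per week — holds.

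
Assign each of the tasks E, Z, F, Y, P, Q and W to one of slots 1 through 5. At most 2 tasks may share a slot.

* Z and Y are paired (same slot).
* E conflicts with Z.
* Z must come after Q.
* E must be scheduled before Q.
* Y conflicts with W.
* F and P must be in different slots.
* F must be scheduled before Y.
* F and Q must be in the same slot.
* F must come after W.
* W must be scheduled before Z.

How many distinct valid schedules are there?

50

Splitting on E: it can be 1 (24), 2 (18), 3 (8). Listing each branch's schedules as (Z, F, Y, P, Q, W):
E=1: (3,2,3,4,2,1) (3,2,3,5,2,1) (4,2,4,3,2,1) (4,2,4,5,2,1) (4,3,4,1,3,2) (4,3,4,2,3,1) (4,3,4,2,3,2) (4,3,4,5,3,1) (4,3,4,5,3,2) (5,2,5,3,2,1) (5,2,5,4,2,1) (5,3,5,1,3,2) (5,3,5,2,3,1) (5,3,5,2,3,2) (5,3,5,4,3,1) (5,3,5,4,3,2) (5,4,5,1,4,2) (5,4,5,1,4,3) (5,4,5,2,4,1) (5,4,5,2,4,2) (5,4,5,2,4,3) (5,4,5,3,4,1) (5,4,5,3,4,2) (5,4,5,3,4,3) — 24.
E=2: (4,3,4,1,3,1) (4,3,4,1,3,2) (4,3,4,2,3,1) (4,3,4,5,3,1) (4,3,4,5,3,2) (5,3,5,1,3,1) (5,3,5,1,3,2) (5,3,5,2,3,1) (5,3,5,4,3,1) (5,3,5,4,3,2) (5,4,5,1,4,1) (5,4,5,1,4,2) (5,4,5,1,4,3) (5,4,5,2,4,1) (5,4,5,2,4,3) (5,4,5,3,4,1) (5,4,5,3,4,2) (5,4,5,3,4,3) — 18.
E=3: (5,4,5,1,4,1) (5,4,5,1,4,2) (5,4,5,1,4,3) (5,4,5,2,4,1) (5,4,5,2,4,2) (5,4,5,2,4,3) (5,4,5,3,4,1) (5,4,5,3,4,2) — 8.
Summing: 24 + 18 + 8 = 50.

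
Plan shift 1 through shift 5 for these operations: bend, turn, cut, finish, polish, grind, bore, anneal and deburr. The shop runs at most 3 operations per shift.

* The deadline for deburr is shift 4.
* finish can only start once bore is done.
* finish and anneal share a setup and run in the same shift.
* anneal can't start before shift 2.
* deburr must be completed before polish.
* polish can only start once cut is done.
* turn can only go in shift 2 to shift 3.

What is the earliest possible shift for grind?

shift 1

grind at shift 1 is achievable: anneal in shift 2, grind in shift 1, cut in shift 3, deburr in shift 1, bore in shift 1, bend in shift 3, turn in shift 2, finish in shift 2, polish in shift 4.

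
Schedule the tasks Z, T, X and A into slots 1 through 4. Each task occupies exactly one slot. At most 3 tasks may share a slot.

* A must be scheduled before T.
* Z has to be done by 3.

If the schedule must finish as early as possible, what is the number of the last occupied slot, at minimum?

slot 2

The precedence chain requires at least 2 distinct slots.
With at most 3 per slot and 4 tasks, at least 2 slots are needed.
2 works (last occupied slot: 2): for example Z in 1, X in 1, A in 1, T in 2.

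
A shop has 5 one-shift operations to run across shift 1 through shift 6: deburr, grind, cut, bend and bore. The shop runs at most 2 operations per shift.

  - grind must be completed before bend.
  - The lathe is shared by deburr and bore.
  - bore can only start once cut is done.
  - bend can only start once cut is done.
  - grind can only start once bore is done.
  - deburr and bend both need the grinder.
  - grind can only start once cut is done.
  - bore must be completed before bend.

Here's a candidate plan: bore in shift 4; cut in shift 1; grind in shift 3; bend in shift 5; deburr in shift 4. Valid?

bore can only start once cut is done — holds.
grind can only start once cut is done — holds.
bore must be completed before bend — holds.
The lathe is shared by deburr and bore — violated.
The shop runs at most 2 operations per shift — holds.
bend can only start once cut is done — holds.
deburr and bend both need the grinder — holds.
grind must be completed before bend — holds.
grind can only start once bore is done — violated.

No. The lathe is shared by deburr and bore is not satisfied.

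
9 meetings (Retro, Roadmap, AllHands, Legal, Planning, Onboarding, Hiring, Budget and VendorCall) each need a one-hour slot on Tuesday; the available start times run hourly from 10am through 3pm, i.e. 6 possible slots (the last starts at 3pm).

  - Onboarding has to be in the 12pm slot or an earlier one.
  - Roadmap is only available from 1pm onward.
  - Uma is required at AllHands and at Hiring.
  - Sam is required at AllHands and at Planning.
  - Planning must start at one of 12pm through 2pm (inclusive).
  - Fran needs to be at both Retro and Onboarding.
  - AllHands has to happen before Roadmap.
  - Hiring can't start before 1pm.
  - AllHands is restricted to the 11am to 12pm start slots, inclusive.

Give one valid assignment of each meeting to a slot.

Budget in 10am, Planning in 12pm, Hiring in 1pm, Retro in 11am, VendorCall in 10am, Legal in 10am, Onboarding in 10am, Roadmap in 1pm, AllHands in 11am

Checking: AllHands(11am) before Roadmap(1pm); AllHands(11am) != Hiring(1pm); Retro(11am) != Onboarding(10am); AllHands(11am) != Planning(12pm); Roadmap=1pm in [1pm,3pm]; AllHands=11am in [11am,12pm]; Hiring=1pm in [1pm,3pm]; Onboarding=10am in [10am,12pm]; Planning=12pm in [12pm,2pm].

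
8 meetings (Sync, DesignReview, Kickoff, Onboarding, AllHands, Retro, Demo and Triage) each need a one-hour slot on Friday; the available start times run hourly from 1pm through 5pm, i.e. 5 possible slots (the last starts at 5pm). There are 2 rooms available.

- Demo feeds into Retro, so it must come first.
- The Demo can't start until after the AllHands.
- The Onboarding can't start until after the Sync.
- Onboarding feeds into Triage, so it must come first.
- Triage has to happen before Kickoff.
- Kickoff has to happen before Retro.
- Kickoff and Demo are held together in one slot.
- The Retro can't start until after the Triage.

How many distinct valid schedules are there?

9

Splitting on DesignReview: it can be 1pm (2), 2pm (2), 3pm (2), 5pm (3). Listing each branch's schedules as (Sync, Kickoff, Onboarding, AllHands, Retro, Demo, Triage):
DesignReview=1pm: (1pm,4pm,2pm,2pm,5pm,4pm,3pm) (1pm,4pm,2pm,3pm,5pm,4pm,3pm) — 2.
DesignReview=2pm: (1pm,4pm,2pm,1pm,5pm,4pm,3pm) (1pm,4pm,2pm,3pm,5pm,4pm,3pm) — 2.
DesignReview=3pm: (1pm,4pm,2pm,1pm,5pm,4pm,3pm) (1pm,4pm,2pm,2pm,5pm,4pm,3pm) — 2.
DesignReview=5pm: (1pm,4pm,2pm,1pm,5pm,4pm,3pm) (1pm,4pm,2pm,2pm,5pm,4pm,3pm) (1pm,4pm,2pm,3pm,5pm,4pm,3pm) — 3.
Summing: 2 + 2 + 2 + 3 = 9.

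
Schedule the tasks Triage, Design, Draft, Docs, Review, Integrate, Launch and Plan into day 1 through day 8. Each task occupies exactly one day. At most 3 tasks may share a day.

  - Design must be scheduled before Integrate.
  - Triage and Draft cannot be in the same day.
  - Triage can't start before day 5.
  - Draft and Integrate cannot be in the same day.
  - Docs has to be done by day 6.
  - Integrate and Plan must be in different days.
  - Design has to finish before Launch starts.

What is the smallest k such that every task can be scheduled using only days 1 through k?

5 days

The precedence chain requires at least 2 distinct days.
With at most 3 per day and 8 tasks, at least 3 days are needed.
Triage can't be placed before day 5, so the schedule must run through at least day 5.
5 works (last occupied day: day 5): for example Triage=day 5, Review=day 2, Docs=day 1, Integrate=day 2, Design=day 1, Plan=day 3, Draft=day 1, Launch=day 2.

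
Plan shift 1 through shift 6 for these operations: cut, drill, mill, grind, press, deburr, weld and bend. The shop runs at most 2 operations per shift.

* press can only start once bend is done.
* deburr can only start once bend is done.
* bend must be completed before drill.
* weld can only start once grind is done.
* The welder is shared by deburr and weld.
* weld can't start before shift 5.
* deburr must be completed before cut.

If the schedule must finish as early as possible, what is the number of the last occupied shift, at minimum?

shift 5

The precedence chain requires at least 3 distinct shifts.
With at most 2 per shift and 8 operations, at least 4 shifts are needed.
weld can't be placed before shift 5, so the schedule must run through at least shift 5.
5 works (last occupied shift: shift 5): for example bend in shift 1, grind in shift 1, deburr in shift 2, weld in shift 5, cut in shift 3, press in shift 3, drill in shift 2, mill in shift 4.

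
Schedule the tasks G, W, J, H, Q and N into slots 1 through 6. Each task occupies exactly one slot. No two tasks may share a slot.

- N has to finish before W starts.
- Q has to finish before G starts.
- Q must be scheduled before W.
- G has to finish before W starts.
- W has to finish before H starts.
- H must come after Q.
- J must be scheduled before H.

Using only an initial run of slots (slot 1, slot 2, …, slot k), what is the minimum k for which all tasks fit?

6

The precedence chain requires at least 4 distinct slots.
With at most 1 per slot and 6 tasks, at least 6 slots are needed.
6 works (last occupied slot: 6): for example H in 6, Q in 1, N in 3, W in 4, G in 2, J in 5.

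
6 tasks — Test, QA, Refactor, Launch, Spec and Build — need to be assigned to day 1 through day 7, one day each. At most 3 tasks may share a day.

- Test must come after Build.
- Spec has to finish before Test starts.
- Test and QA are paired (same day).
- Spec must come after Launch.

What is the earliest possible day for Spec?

day 2

Precedence pushes Spec to at least day 2; downstream work caps Spec at day 6.
Spec at day 2 is achievable: Refactor=day 1, Launch=day 1, Test=day 3, Build=day 1, QA=day 3, Spec=day 2.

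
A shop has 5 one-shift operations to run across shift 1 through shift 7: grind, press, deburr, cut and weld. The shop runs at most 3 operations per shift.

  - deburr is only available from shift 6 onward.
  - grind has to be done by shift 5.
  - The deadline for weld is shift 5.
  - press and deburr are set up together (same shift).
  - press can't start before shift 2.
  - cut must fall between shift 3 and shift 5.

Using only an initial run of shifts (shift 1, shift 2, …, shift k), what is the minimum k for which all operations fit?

With at most 3 per shift and 5 operations, at least 2 shifts are needed.
deburr can't be placed before shift 6, so the schedule must run through at least shift 6.
6 works (last occupied shift: shift 6): for example deburr in shift 6; cut in shift 3; weld in shift 1; grind in shift 1; press in shift 6.

6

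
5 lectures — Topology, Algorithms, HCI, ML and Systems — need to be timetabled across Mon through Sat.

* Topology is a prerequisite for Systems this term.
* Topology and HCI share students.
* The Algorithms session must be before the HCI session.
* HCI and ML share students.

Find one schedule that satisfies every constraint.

Algorithms -> Mon; ML -> Mon; Systems -> Tue; HCI -> Tue; Topology -> Mon

Checking: Topology(Mon) before Systems(Tue); Algorithms(Mon) before HCI(Tue); HCI(Tue) != ML(Mon); Topology(Mon) != HCI(Tue).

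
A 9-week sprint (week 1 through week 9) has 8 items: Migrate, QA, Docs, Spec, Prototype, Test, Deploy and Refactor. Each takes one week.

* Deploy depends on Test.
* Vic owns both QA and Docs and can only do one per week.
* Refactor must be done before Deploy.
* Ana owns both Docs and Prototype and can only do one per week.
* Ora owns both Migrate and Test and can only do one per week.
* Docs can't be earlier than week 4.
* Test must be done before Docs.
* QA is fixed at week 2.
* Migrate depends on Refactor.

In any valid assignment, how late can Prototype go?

Prototype at week 9 is achievable: Test=week 1; Migrate=week 2; Refactor=week 1; QA=week 2; Spec=week 1; Deploy=week 2; Docs=week 4; Prototype=week 9.

week 9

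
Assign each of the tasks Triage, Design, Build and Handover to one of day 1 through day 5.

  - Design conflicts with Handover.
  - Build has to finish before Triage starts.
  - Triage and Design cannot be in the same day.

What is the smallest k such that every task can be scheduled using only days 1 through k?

The precedence chain requires at least 2 distinct days.
2 works (last occupied day: day 2): for example Handover -> day 2; Build -> day 1; Design -> day 1; Triage -> day 2.

2 days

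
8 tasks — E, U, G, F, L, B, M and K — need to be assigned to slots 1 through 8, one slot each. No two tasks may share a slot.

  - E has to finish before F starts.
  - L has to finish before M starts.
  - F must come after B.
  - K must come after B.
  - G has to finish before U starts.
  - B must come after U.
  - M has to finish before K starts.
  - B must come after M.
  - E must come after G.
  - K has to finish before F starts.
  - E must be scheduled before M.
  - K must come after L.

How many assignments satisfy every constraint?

Splitting on E: it can be 2 (3), 3 (5), 4 (3). Listing each branch's schedules as (U, G, F, L, B, M, K):
E=2: (3,1,8,4,6,5,7) (4,1,8,3,6,5,7) (5,1,8,3,6,4,7) — 3.
E=3: (2,1,8,4,6,5,7) (4,1,8,2,6,5,7) (4,2,8,1,6,5,7) (5,1,8,2,6,4,7) (5,2,8,1,6,4,7) — 5.
E=4: (2,1,8,3,6,5,7) (3,1,8,2,6,5,7) (3,2,8,1,6,5,7) — 3.
Summing: 3 + 5 + 3 = 11.

11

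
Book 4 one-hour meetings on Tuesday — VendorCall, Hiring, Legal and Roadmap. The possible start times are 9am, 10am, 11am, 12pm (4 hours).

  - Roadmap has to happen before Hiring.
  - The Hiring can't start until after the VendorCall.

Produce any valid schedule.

Roadmap in 9am; Legal in 9am; Hiring in 10am; VendorCall in 9am

Checking: Roadmap(9am) before Hiring(10am); VendorCall(9am) before Hiring(10am).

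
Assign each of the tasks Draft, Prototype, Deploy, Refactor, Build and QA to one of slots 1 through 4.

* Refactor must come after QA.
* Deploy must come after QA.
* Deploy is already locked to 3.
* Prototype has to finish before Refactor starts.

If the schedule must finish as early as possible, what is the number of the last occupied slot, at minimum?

slot 3

The precedence chain requires at least 2 distinct slots.
Deploy can't be placed before 3, so the schedule must run through at least slot 3.
3 works (last occupied slot: 3): for example Draft -> 1, QA -> 1, Build -> 1, Deploy -> 3, Refactor -> 2, Prototype -> 1.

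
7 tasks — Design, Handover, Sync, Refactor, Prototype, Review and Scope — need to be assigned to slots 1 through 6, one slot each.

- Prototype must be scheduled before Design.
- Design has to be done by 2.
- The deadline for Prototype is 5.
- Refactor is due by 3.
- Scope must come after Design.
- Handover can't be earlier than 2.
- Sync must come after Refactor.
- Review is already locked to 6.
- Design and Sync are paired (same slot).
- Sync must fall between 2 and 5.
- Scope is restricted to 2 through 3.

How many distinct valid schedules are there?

Splitting on Handover: it can be 2 (1), 3 (1), 4 (1), 5 (1), 6 (1). Listing each branch's schedules as (Design, Sync, Refactor, Prototype, Review, Scope):
Handover=2: (2,2,1,1,6,3) — 1.
Handover=3: (2,2,1,1,6,3) — 1.
Handover=4: (2,2,1,1,6,3) — 1.
Handover=5: (2,2,1,1,6,3) — 1.
Handover=6: (2,2,1,1,6,3) — 1.
Summing: 1 + 1 + 1 + 1 + 1 = 5.

5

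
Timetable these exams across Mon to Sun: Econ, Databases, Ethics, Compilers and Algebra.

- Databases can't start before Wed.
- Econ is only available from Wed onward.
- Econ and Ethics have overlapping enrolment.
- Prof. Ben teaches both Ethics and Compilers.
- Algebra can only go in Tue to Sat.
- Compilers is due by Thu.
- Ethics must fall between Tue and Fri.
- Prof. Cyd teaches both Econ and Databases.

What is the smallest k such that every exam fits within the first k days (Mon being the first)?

Econ can't be placed before Wed — that is day 3 counting from Mon — so the schedule must run through at least 3 days.
Could 3 days be enough, i.e. nothing placed later than Wed? No: Econ's window within 3 days is {Wed}; Databases's window within 3 days is {Wed}; Databases can't share with Econ (Wed) → nothing is left.
So 3 days is not enough.
4 works (last occupied day: Thu): for example Ethics=Tue; Algebra=Tue; Databases=Thu; Econ=Wed; Compilers=Mon.

4 days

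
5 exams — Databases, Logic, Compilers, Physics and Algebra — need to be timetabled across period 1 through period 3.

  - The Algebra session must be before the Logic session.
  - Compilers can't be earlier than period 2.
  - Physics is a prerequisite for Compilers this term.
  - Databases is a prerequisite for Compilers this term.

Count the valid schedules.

Splitting on Databases: it can be period 1 (9), period 2 (6). Listing each branch's schedules as (Logic, Compilers, Physics, Algebra) by period number:
Databases=period 1: (2,2,1,1) (2,3,1,1) (2,3,2,1) (3,2,1,1) (3,2,1,2) (3,3,1,1) (3,3,1,2) (3,3,2,1) (3,3,2,2) — 9.
Databases=period 2: (2,3,1,1) (2,3,2,1) (3,3,1,1) (3,3,1,2) (3,3,2,1) (3,3,2,2) — 6.
Summing: 9 + 6 = 15.

15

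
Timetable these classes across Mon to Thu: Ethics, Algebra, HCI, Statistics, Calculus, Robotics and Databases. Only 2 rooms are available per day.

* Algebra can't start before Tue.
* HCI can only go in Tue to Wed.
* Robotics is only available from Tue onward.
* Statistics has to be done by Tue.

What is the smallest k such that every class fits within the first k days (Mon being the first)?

4

With at most 2 per day and 7 classes, at least 4 days are needed.
Algebra can't be placed before Tue — that is day 2 counting from Mon — so the schedule must run through at least 2 days.
4 works (last occupied day: Thu): for example Statistics in Mon, Algebra in Tue, Databases in Thu, HCI in Tue, Calculus in Wed, Robotics in Wed, Ethics in Mon.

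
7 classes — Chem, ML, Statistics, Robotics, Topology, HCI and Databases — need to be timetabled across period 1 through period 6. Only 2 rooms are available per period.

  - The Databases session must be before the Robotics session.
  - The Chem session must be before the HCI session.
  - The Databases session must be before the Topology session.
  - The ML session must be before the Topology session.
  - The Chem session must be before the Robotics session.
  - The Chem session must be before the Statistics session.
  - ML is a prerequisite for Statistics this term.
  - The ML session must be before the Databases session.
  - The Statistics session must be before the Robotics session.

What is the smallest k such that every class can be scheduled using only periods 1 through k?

4 periods

The precedence chain requires at least 3 distinct periods.
With at most 2 per period and 7 classes, at least 4 periods are needed.
4 works (last occupied period: period 4): for example HCI in period 4; Topology in period 3; ML in period 1; Databases in period 2; Statistics in period 2; Chem in period 1; Robotics in period 3.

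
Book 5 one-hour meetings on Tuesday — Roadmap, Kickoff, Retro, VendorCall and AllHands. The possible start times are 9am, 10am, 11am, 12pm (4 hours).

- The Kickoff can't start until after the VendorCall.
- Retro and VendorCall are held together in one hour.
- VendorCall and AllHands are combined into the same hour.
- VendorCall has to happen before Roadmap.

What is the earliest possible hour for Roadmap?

Precedence pushes Roadmap to at least 10am.
Roadmap at 10am is achievable: Kickoff=10am, Roadmap=10am, Retro=9am, VendorCall=9am, AllHands=9am.

10am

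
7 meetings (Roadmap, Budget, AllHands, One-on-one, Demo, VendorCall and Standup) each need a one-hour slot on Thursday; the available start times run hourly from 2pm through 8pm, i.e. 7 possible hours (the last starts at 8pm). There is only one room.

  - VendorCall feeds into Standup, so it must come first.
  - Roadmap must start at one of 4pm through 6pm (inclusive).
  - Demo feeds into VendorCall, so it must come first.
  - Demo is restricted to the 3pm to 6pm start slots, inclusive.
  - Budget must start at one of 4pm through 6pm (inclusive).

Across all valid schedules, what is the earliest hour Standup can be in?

Precedence pushes Standup to at least 5pm.
Standup at 7pm is achievable: Budget in 5pm, Roadmap in 4pm, Demo in 3pm, AllHands in 2pm, VendorCall in 6pm, One-on-one in 8pm, Standup in 7pm.
Nothing earlier works — the capacity limit rule out every hour before 7pm.

7pm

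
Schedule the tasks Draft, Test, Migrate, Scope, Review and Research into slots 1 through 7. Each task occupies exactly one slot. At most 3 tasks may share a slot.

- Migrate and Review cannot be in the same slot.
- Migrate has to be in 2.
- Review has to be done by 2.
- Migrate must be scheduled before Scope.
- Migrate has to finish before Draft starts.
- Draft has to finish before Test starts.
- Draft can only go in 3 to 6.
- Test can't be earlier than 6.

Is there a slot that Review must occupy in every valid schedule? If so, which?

Review's window is 1–2.
Migrate is fixed at 2, and Review can't share a slot with Migrate.
So Review must be 1.

1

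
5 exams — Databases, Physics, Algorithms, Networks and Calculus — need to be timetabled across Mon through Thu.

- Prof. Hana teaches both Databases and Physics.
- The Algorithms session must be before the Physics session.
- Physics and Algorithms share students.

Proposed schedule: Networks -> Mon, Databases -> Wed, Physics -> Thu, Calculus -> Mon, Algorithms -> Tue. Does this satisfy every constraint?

The Algorithms session must be before the Physics session — holds.
Prof. Hana teaches both Databases and Physics — holds.
Physics and Algorithms share students — holds.

Yes, all constraints hold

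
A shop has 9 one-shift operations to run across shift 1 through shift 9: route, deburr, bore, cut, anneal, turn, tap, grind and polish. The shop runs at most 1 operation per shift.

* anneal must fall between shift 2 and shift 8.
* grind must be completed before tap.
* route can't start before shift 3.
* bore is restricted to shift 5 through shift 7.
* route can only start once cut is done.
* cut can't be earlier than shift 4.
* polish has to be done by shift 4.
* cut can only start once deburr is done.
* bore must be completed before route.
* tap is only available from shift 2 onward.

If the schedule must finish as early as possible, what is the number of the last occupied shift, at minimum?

The precedence chain requires at least 3 distinct shifts.
With at most 1 per shift and 9 operations, at least 9 shifts are needed.
Propagating the time windows through the other constraints, route can't land before shift 6, so the schedule must run through at least shift 6.
9 works (last occupied shift: shift 9): for example tap -> shift 8; route -> shift 6; cut -> shift 4; grind -> shift 7; anneal -> shift 2; deburr -> shift 3; turn -> shift 9; bore -> shift 5; polish -> shift 1.

shift 9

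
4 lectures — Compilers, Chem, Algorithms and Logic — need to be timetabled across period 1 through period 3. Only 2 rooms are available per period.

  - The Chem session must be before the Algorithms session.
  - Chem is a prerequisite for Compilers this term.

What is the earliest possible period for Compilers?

Precedence pushes Compilers to at least period 2.
Compilers at period 2 is achievable: Chem -> period 1; Algorithms -> period 2; Compilers -> period 2; Logic -> period 1.

period 2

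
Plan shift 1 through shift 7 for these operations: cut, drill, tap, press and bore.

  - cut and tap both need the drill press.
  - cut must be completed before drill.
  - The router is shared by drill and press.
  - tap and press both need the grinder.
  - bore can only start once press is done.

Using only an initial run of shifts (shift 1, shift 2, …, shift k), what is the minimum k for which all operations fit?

2 shifts

The precedence chain requires at least 2 distinct shifts.
2 works (last occupied shift: shift 2): for example tap in shift 2, cut in shift 1, drill in shift 2, press in shift 1, bore in shift 2.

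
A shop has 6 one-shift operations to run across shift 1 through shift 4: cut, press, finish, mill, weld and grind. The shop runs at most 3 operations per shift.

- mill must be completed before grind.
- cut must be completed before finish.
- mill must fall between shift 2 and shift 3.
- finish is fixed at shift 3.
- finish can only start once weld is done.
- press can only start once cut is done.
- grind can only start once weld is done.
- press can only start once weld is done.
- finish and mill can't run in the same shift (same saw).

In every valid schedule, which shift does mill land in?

shift 2

mill's window is shift 2–shift 3.
finish is fixed at shift 3, and mill can't share a shift with finish.
So mill must be shift 2.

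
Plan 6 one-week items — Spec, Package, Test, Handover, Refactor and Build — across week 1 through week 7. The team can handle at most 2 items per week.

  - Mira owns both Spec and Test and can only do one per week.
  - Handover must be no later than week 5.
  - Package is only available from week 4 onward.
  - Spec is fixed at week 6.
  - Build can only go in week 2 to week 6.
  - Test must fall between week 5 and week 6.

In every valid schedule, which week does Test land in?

Test's window is week 5–week 6.
Spec is fixed at week 6, and Test can't share a week with Spec.
So Test must be week 5.

week 5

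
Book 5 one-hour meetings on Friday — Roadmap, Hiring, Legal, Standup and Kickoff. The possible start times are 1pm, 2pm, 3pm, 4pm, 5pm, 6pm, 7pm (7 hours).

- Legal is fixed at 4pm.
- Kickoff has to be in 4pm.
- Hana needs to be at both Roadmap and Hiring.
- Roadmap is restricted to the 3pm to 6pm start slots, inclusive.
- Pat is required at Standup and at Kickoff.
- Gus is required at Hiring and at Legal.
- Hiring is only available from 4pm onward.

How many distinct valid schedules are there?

Splitting on Roadmap: it can be 3pm (18), 4pm (18), 5pm (12), 6pm (12). Listing each branch's schedules as (Hiring, Legal, Standup, Kickoff):
Roadmap=3pm: (5pm,4pm,1pm,4pm) (5pm,4pm,2pm,4pm) (5pm,4pm,3pm,4pm) (5pm,4pm,5pm,4pm) (5pm,4pm,6pm,4pm) (5pm,4pm,7pm,4pm) (6pm,4pm,1pm,4pm) (6pm,4pm,2pm,4pm) (6pm,4pm,3pm,4pm) (6pm,4pm,5pm,4pm) (6pm,4pm,6pm,4pm) (6pm,4pm,7pm,4pm) (7pm,4pm,1pm,4pm) (7pm,4pm,2pm,4pm) (7pm,4pm,3pm,4pm) (7pm,4pm,5pm,4pm) (7pm,4pm,6pm,4pm) (7pm,4pm,7pm,4pm) — 18.
Roadmap=4pm: (5pm,4pm,1pm,4pm) (5pm,4pm,2pm,4pm) (5pm,4pm,3pm,4pm) (5pm,4pm,5pm,4pm) (5pm,4pm,6pm,4pm) (5pm,4pm,7pm,4pm) (6pm,4pm,1pm,4pm) (6pm,4pm,2pm,4pm) (6pm,4pm,3pm,4pm) (6pm,4pm,5pm,4pm) (6pm,4pm,6pm,4pm) (6pm,4pm,7pm,4pm) (7pm,4pm,1pm,4pm) (7pm,4pm,2pm,4pm) (7pm,4pm,3pm,4pm) (7pm,4pm,5pm,4pm) (7pm,4pm,6pm,4pm) (7pm,4pm,7pm,4pm) — 18.
Roadmap=5pm: (6pm,4pm,1pm,4pm) (6pm,4pm,2pm,4pm) (6pm,4pm,3pm,4pm) (6pm,4pm,5pm,4pm) (6pm,4pm,6pm,4pm) (6pm,4pm,7pm,4pm) (7pm,4pm,1pm,4pm) (7pm,4pm,2pm,4pm) (7pm,4pm,3pm,4pm) (7pm,4pm,5pm,4pm) (7pm,4pm,6pm,4pm) (7pm,4pm,7pm,4pm) — 12.
Roadmap=6pm: (5pm,4pm,1pm,4pm) (5pm,4pm,2pm,4pm) (5pm,4pm,3pm,4pm) (5pm,4pm,5pm,4pm) (5pm,4pm,6pm,4pm) (5pm,4pm,7pm,4pm) (7pm,4pm,1pm,4pm) (7pm,4pm,2pm,4pm) (7pm,4pm,3pm,4pm) (7pm,4pm,5pm,4pm) (7pm,4pm,6pm,4pm) (7pm,4pm,7pm,4pm) — 12.
Summing: 18 + 18 + 12 + 12 = 60.

60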